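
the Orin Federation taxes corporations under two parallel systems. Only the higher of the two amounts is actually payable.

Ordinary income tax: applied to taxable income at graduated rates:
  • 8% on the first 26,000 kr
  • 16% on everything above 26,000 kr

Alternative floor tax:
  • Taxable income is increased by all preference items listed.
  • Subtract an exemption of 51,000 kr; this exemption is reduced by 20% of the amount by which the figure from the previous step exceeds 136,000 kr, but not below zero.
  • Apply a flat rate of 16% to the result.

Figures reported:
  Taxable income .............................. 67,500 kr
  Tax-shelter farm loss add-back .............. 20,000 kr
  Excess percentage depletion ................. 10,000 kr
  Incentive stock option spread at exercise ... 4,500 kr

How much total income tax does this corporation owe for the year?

8,720 kr

Alternative floor tax:
  Adjusted income: 67,500 kr + 20,000 kr + 10,000 kr + 4,500 kr = 102,000 kr
  Exemption: 102,000 kr ≤ 136,000 kr, so full 51,000 kr applies
  Base: 102,000 kr − 51,000 kr = 51,000 kr
  51,000 kr × 16% = 8,160 kr

Ordinary income tax:
  26,000 kr × 8% = 2,080 kr
  41,500 kr × 16% = 6,640 kr
  → 8,720 kr

8,720 kr > 8,160 kr, so the ordinary income tax governs.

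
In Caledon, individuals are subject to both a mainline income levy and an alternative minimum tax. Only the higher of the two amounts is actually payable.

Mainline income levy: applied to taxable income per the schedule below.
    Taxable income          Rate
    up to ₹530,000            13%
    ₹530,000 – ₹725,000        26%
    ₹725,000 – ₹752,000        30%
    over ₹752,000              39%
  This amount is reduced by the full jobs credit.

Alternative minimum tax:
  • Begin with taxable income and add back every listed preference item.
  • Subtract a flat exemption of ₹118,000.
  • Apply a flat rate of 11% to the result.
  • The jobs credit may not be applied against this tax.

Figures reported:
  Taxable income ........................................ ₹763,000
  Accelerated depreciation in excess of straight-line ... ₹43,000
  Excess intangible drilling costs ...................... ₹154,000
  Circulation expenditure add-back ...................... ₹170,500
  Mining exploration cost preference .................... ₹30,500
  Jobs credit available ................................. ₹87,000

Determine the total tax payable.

Alternative minimum tax:
  Adjusted income: ₹763,000 + ₹43,000 + ₹154,000 + ₹170,500 + ₹30,500 = ₹1,161,000
  Less exemption ₹118,000 → base ₹1,043,000
  ₹1,043,000 × 11% = ₹114,730

Mainline income levy:
  ₹530,000 × 13% = ₹68,900
  ₹195,000 × 26% = ₹50,700
  ₹27,000 × 30% = ₹8,100
  ₹11,000 × 39% = ₹4,290
  → ₹131,990
  Less jobs credit ₹87,000 → ₹44,990

₹114,730 > ₹44,990, so the alternative minimum tax is the binding amount.

₹114,730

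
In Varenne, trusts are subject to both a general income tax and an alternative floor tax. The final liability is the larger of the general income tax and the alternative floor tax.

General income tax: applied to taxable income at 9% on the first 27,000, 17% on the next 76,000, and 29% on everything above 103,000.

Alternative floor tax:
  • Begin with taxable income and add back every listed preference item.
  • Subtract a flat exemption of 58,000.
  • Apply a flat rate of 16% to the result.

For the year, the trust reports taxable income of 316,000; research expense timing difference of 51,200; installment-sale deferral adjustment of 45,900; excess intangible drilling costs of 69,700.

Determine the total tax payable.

Alternative floor tax:
  Adjusted income: 316,000 + 51,200 + 45,900 + 69,700 = 482,800
  Less exemption 58,000 → base 424,800
  424,800 × 16% = 67,968

General income tax:
  27,000 × 9% = 2,430
  76,000 × 17% = 12,920
  213,000 × 29% = 61,770
  → 77,120

77,120 > 67,968, so the general income tax governs.

77,120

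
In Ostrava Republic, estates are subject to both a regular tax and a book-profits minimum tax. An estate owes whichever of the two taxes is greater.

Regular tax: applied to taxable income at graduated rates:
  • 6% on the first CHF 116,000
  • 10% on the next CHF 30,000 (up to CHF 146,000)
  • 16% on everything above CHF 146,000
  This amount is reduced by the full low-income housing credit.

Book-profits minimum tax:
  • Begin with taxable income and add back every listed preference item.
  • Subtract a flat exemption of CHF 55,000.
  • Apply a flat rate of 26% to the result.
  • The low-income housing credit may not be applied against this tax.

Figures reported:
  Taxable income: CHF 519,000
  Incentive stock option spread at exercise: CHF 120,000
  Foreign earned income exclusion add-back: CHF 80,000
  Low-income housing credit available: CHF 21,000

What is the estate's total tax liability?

Book-profits minimum tax:
  Adjusted income: CHF 519,000 + CHF 120,000 + CHF 80,000 = CHF 719,000
  Less exemption CHF 55,000 → base CHF 664,000
  CHF 664,000 × 26% = CHF 172,640

Regular tax:
  CHF 116,000 × 6% = CHF 6,960
  CHF 30,000 × 10% = CHF 3,000
  CHF 373,000 × 16% = CHF 59,680
  → CHF 69,640
  Less low-income housing credit CHF 21,000 → CHF 48,640

CHF 172,640 > CHF 48,640, so the book-profits minimum tax is the binding amount.

CHF 172,640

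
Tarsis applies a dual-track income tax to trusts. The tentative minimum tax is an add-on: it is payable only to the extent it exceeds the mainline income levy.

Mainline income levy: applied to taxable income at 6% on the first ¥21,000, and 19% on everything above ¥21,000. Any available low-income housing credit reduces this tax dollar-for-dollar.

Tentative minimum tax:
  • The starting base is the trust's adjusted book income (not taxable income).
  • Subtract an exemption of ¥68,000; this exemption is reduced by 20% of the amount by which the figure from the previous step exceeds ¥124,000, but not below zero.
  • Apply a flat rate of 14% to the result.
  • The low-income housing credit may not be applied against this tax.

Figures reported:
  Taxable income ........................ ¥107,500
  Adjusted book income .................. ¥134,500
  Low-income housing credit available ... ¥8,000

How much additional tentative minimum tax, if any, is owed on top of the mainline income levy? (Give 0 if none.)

¥0

Tentative minimum tax:
  Base (adjusted book income): ¥134,500
  Exemption: ¥68,000 − 20% × (¥134,500 − ¥124,000) = ¥68,000 − ¥2,100 = ¥65,900
  Base: ¥134,500 − ¥65,900 = ¥68,600
  ¥68,600 × 14% = ¥9,604

Mainline income levy:
  ¥21,000 × 6% = ¥1,260
  ¥86,500 × 19% = ¥16,435
  → ¥17,695
  Less low-income housing credit ¥8,000 → ¥9,695

¥9,604 ≤ ¥9,695, so no add-on is due.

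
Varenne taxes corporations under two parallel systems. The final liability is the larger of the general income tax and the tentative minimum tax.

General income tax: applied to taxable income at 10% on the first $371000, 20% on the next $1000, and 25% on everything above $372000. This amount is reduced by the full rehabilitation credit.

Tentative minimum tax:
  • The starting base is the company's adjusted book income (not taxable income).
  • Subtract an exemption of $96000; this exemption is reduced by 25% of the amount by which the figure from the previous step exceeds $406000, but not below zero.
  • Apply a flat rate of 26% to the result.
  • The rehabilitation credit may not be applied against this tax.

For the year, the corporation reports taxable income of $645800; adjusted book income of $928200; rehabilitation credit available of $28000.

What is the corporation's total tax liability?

$241332

Tentative minimum tax:
  Base (adjusted book income): $928200
  Exemption: 25% × ($928200 − $406000) = $130550 ≥ $96000, so the exemption is fully phased out
  Base: $928200 − $0 = $928200
  $928200 × 26% = $241332

General income tax:
  $371000 × 10% = $37100
  $1000 × 20% = $200
  $273800 × 25% = $68450
  → $105750
  Less rehabilitation credit $28000 → $77750

$241332 > $77750, so the tentative minimum tax is the binding amount.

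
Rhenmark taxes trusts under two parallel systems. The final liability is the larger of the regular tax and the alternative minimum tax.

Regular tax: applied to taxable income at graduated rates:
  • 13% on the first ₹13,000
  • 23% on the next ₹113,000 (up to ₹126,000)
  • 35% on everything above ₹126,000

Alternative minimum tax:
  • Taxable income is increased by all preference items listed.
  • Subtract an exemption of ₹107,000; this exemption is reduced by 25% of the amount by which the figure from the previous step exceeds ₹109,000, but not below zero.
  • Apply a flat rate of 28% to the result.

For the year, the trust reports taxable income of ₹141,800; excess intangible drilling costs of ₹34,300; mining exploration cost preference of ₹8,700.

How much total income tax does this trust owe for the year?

₹33,210

Regular tax:
  ₹13,000 × 13% = ₹1,690
  ₹113,000 × 23% = ₹25,990
  ₹15,800 × 35% = ₹5,530
  → ₹33,210

Alternative minimum tax:
  Adjusted income: ₹141,800 + ₹34,300 + ₹8,700 = ₹184,800
  Exemption: ₹107,000 − 25% × (₹184,800 − ₹109,000) = ₹107,000 − ₹18,950 = ₹88,050
  Base: ₹184,800 − ₹88,050 = ₹96,750
  ₹96,750 × 28% = ₹27,090

₹33,210 > ₹27,090, so the regular tax governs.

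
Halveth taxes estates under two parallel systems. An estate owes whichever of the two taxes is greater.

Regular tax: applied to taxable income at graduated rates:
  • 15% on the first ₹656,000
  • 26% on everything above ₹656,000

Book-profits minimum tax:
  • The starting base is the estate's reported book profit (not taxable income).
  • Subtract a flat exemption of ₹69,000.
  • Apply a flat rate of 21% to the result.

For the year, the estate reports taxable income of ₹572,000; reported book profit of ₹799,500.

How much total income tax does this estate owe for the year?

₹153,405

Regular tax:
  ₹572,000 × 15% = ₹85,800

Book-profits minimum tax:
  Base (reported book profit): ₹799,500
  Less exemption ₹69,000 → base ₹730,500
  ₹730,500 × 21% = ₹153,405

₹153,405 > ₹85,800, so the book-profits minimum tax is the binding amount.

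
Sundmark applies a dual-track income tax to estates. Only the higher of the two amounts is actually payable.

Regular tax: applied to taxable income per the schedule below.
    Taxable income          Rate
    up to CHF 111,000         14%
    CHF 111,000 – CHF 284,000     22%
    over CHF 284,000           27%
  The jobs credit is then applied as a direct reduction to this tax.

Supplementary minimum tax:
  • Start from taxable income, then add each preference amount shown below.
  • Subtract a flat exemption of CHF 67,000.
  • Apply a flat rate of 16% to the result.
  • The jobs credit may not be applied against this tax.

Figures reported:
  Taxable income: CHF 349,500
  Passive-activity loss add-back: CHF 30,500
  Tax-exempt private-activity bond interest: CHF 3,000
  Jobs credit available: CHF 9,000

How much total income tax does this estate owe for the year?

CHF 62,285

Regular tax:
  CHF 111,000 × 14% = CHF 15,540
  CHF 173,000 × 22% = CHF 38,060
  CHF 65,500 × 27% = CHF 17,685
  → CHF 71,285
  Less jobs credit CHF 9,000 → CHF 62,285

Supplementary minimum tax:
  Adjusted income: CHF 349,500 + CHF 30,500 + CHF 3,000 = CHF 383,000
  Less exemption CHF 67,000 → base CHF 316,000
  CHF 316,000 × 16% = CHF 50,560

CHF 62,285 > CHF 50,560, so the regular tax governs.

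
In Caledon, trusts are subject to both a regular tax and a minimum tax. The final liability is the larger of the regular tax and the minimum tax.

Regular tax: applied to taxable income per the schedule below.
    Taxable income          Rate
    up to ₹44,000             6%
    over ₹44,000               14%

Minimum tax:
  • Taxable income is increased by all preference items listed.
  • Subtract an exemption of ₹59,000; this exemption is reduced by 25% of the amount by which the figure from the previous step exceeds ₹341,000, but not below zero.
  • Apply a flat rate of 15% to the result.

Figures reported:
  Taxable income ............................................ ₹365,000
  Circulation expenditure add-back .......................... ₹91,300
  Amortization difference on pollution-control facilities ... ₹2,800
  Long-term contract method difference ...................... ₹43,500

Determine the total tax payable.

₹72,600

Regular tax:
  ₹44,000 × 6% = ₹2,640
  ₹321,000 × 14% = ₹44,940
  → ₹47,580

Minimum tax:
  Adjusted income: ₹365,000 + ₹91,300 + ₹2,800 + ₹43,500 = ₹502,600
  Exemption: ₹59,000 − 25% × (₹502,600 − ₹341,000) = ₹59,000 − ₹40,400 = ₹18,600
  Base: ₹502,600 − ₹18,600 = ₹484,000
  ₹484,000 × 15% = ₹72,600

₹72,600 > ₹47,580, so the minimum tax is the binding amount.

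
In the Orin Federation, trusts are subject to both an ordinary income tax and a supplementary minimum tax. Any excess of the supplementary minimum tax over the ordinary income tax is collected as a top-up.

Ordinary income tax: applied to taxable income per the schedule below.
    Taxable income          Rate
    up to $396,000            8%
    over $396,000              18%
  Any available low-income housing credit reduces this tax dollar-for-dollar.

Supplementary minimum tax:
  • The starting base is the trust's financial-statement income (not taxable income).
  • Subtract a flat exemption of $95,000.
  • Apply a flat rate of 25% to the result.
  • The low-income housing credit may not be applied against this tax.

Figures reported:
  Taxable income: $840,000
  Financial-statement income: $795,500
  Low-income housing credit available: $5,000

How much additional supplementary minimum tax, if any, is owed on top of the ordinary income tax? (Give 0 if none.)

Ordinary income tax:
  $396,000 × 8% = $31,680
  $444,000 × 18% = $79,920
  → $111,600
  Less low-income housing credit $5,000 → $106,600

Supplementary minimum tax:
  Base (financial-statement income): $795,500
  Less exemption $95,000 → base $700,500
  $700,500 × 25% = $175,125

Excess of supplementary minimum tax over ordinary income tax: $175,125 − $106,600 = $68,525.

$68,525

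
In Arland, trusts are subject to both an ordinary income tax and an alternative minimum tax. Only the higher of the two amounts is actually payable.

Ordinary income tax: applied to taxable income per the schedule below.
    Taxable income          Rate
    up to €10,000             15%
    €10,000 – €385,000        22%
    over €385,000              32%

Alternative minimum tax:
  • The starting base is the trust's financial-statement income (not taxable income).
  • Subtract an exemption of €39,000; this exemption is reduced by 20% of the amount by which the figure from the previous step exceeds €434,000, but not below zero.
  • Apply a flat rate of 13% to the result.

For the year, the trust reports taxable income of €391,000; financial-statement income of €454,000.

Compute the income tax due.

Ordinary income tax:
  €10,000 × 15% = €1,500
  €375,000 × 22% = €82,500
  €6,000 × 32% = €1,920
  → €85,920

Alternative minimum tax:
  Base (financial-statement income): €454,000
  Exemption: €39,000 − 20% × (€454,000 − €434,000) = €39,000 − €4,000 = €35,000
  Base: €454,000 − €35,000 = €419,000
  €419,000 × 13% = €54,470

€85,920 > €54,470, so the ordinary income tax governs.

€85,920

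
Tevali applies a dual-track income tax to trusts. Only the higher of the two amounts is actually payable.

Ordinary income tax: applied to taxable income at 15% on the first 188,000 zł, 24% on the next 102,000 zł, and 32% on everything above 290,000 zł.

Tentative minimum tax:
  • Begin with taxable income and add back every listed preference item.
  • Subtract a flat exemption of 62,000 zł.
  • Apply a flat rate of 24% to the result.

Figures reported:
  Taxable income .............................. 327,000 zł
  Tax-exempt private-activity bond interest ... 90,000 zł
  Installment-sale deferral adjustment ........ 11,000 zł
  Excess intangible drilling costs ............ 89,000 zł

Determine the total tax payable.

Tentative minimum tax:
  Adjusted income: 327,000 zł + 90,000 zł + 11,000 zł + 89,000 zł = 517,000 zł
  Less exemption 62,000 zł → base 455,000 zł
  455,000 zł × 24% = 109,200 zł

Ordinary income tax:
  188,000 zł × 15% = 28,200 zł
  102,000 zł × 24% = 24,480 zł
  37,000 zł × 32% = 11,840 zł
  → 64,520 zł

109,200 zł > 64,520 zł, so the tentative minimum tax is the binding amount.

109,200 zł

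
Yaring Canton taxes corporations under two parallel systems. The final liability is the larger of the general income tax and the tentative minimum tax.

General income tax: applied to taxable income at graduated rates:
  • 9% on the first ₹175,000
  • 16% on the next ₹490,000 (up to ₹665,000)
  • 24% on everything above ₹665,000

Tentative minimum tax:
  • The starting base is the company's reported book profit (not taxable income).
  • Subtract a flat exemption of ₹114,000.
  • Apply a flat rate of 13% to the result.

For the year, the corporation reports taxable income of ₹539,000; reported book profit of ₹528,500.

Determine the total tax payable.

General income tax:
  ₹175,000 × 9% = ₹15,750
  ₹364,000 × 16% = ₹58,240
  → ₹73,990

Tentative minimum tax:
  Base (reported book profit): ₹528,500
  Less exemption ₹114,000 → base ₹414,500
  ₹414,500 × 13% = ₹53,885

₹73,990 > ₹53,885, so the general income tax governs.

₹73,990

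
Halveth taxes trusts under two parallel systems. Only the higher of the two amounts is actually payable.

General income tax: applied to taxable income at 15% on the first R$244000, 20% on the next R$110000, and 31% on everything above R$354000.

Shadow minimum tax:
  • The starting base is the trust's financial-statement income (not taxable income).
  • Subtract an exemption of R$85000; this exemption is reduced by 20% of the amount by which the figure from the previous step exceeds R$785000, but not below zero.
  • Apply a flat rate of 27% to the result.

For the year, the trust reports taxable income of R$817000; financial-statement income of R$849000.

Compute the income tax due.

General income tax:
  R$244000 × 15% = R$36600
  R$110000 × 20% = R$22000
  R$463000 × 31% = R$143530
  → R$202130

Shadow minimum tax:
  Base (financial-statement income): R$849000
  Exemption: R$85000 − 20% × (R$849000 − R$785000) = R$85000 − R$12800 = R$72200
  Base: R$849000 − R$72200 = R$776800
  R$776800 × 27% = R$209736

R$209736 > R$202130, so the shadow minimum tax is the binding amount.

R$209736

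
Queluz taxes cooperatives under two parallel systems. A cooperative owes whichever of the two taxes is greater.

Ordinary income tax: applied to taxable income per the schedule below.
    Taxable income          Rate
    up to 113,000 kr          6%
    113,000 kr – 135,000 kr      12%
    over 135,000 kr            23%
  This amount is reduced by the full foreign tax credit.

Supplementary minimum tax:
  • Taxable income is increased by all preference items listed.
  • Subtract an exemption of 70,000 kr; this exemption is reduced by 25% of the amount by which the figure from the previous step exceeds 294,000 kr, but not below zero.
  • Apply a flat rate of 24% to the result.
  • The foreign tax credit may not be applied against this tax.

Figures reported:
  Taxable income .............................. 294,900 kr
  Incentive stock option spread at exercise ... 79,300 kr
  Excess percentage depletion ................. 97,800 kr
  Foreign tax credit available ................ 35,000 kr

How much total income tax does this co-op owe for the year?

107,160 kr

Supplementary minimum tax:
  Adjusted income: 294,900 kr + 79,300 kr + 97,800 kr = 472,000 kr
  Exemption: 70,000 kr − 25% × (472,000 kr − 294,000 kr) = 70,000 kr − 44,500 kr = 25,500 kr
  Base: 472,000 kr − 25,500 kr = 446,500 kr
  446,500 kr × 24% = 107,160 kr

Ordinary income tax:
  113,000 kr × 6% = 6,780 kr
  22,000 kr × 12% = 2,640 kr
  159,900 kr × 23% = 36,777 kr
  → 46,197 kr
  Less foreign tax credit 35,000 kr → 11,197 kr

107,160 kr > 11,197 kr, so the supplementary minimum tax is the binding amount.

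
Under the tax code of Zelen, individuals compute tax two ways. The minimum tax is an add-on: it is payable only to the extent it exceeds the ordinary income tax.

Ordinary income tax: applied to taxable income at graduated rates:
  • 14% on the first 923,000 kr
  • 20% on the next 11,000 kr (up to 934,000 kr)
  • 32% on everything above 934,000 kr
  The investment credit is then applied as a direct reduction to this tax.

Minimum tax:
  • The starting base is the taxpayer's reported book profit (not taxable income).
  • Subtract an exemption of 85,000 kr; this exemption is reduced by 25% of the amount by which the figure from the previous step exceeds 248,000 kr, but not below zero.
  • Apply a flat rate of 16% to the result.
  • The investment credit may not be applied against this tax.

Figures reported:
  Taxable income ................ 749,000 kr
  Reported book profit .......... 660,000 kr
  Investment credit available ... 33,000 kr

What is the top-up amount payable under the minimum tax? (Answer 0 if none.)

33,740 kr

Minimum tax:
  Base (reported book profit): 660,000 kr
  Exemption: 25% × (660,000 kr − 248,000 kr) = 103,000 kr ≥ 85,000 kr, so the exemption is fully phased out
  Base: 660,000 kr − 0 kr = 660,000 kr
  660,000 kr × 16% = 105,600 kr

Ordinary income tax:
  749,000 kr × 14% = 104,860 kr
  Less investment credit 33,000 kr → 71,860 kr

Excess of minimum tax over ordinary income tax: 105,600 kr − 71,860 kr = 33,740 kr.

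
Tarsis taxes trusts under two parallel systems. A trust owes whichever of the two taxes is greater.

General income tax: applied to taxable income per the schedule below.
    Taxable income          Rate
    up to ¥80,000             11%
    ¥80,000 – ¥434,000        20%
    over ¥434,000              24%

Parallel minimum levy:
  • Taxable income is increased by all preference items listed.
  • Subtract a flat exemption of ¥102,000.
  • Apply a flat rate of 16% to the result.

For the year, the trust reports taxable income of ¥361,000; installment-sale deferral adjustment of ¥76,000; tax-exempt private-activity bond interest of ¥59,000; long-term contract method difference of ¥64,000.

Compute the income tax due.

Parallel minimum levy:
  Adjusted income: ¥361,000 + ¥76,000 + ¥59,000 + ¥64,000 = ¥560,000
  Less exemption ¥102,000 → base ¥458,000
  ¥458,000 × 16% = ¥73,280

General income tax:
  ¥80,000 × 11% = ¥8,800
  ¥281,000 × 20% = ¥56,200
  → ¥65,000

¥73,280 > ¥65,000, so the parallel minimum levy is the binding amount.

¥73,280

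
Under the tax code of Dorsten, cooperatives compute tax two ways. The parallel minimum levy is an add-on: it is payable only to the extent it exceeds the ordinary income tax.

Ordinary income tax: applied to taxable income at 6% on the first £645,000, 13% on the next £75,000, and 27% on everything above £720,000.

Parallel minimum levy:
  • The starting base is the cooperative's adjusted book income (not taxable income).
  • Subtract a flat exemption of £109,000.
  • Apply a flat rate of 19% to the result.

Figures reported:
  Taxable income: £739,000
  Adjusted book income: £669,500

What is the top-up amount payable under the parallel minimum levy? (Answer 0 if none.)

£52,915

Parallel minimum levy:
  Base (adjusted book income): £669,500
  Less exemption £109,000 → base £560,500
  £560,500 × 19% = £106,495

Ordinary income tax:
  £645,000 × 6% = £38,700
  £75,000 × 13% = £9,750
  £19,000 × 27% = £5,130
  → £53,580

Excess of parallel minimum levy over ordinary income tax: £106,495 − £53,580 = £52,915.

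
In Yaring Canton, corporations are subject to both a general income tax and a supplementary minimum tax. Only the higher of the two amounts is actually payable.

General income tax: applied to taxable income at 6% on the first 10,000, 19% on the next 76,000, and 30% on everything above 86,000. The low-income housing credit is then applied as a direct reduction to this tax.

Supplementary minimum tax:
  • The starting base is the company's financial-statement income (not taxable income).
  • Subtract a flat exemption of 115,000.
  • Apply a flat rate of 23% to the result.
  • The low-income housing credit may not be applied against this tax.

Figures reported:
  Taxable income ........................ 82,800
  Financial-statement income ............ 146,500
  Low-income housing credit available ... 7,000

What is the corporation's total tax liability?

7,432

General income tax:
  10,000 × 6% = 600
  72,800 × 19% = 13,832
  → 14,432
  Less low-income housing credit 7,000 → 7,432

Supplementary minimum tax:
  Base (financial-statement income): 146,500
  Less exemption 115,000 → base 31,500
  31,500 × 23% = 7,245

7,432 > 7,245, so the general income tax governs.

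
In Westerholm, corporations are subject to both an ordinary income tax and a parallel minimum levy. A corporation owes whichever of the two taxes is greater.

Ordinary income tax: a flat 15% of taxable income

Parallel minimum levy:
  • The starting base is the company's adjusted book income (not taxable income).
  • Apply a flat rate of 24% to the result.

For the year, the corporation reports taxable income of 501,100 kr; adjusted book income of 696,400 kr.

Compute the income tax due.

167,136 kr

Ordinary income tax:
  501,100 kr × 15% = 75,165 kr

Parallel minimum levy:
  Base (adjusted book income): 696,400 kr
  696,400 kr × 24% = 167,136 kr

167,136 kr > 75,165 kr, so the parallel minimum levy is the binding amount.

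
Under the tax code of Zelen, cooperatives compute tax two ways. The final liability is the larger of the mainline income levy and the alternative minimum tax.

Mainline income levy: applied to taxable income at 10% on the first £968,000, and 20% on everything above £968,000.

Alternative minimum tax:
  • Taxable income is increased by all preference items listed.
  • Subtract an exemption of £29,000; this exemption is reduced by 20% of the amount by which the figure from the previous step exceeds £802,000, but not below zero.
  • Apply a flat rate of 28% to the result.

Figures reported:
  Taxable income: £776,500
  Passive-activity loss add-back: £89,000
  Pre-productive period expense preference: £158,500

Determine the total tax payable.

£286,720

Mainline income levy:
  £776,500 × 10% = £77,650

Alternative minimum tax:
  Adjusted income: £776,500 + £89,000 + £158,500 = £1,024,000
  Exemption: 20% × (£1,024,000 − £802,000) = £44,400 ≥ £29,000, so the exemption is fully phased out
  Base: £1,024,000 − £0 = £1,024,000
  £1,024,000 × 28% = £286,720

£286,720 > £77,650, so the alternative minimum tax is the binding amount.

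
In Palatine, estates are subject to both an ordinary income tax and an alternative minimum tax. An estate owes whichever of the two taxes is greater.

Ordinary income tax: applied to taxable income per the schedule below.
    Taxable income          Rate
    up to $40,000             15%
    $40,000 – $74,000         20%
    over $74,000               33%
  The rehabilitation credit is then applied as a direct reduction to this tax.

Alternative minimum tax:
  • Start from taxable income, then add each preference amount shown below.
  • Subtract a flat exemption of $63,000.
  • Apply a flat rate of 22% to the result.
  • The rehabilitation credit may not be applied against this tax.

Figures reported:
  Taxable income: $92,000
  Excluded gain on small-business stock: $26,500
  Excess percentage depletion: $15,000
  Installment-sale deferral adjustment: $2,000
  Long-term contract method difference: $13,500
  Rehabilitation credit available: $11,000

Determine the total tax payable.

Ordinary income tax:
  $40,000 × 15% = $6,000
  $34,000 × 20% = $6,800
  $18,000 × 33% = $5,940
  → $18,740
  Less rehabilitation credit $11,000 → $7,740

Alternative minimum tax:
  Adjusted income: $92,000 + $26,500 + $15,000 + $2,000 + $13,500 = $149,000
  Less exemption $63,000 → base $86,000
  $86,000 × 22% = $18,920

$18,920 > $7,740, so the alternative minimum tax is the binding amount.

$18,920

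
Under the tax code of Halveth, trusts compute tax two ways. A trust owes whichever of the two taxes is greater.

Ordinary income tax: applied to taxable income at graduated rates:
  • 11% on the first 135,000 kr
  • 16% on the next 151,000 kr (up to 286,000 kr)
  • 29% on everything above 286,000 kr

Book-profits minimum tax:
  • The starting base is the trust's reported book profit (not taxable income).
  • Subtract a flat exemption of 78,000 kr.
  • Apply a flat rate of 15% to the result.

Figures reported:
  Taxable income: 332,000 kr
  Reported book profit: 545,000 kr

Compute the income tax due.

70,050 kr

Book-profits minimum tax:
  Base (reported book profit): 545,000 kr
  Less exemption 78,000 kr → base 467,000 kr
  467,000 kr × 15% = 70,050 kr

Ordinary income tax:
  135,000 kr × 11% = 14,850 kr
  151,000 kr × 16% = 24,160 kr
  46,000 kr × 29% = 13,340 kr
  → 52,350 kr

70,050 kr > 52,350 kr, so the book-profits minimum tax is the binding amount.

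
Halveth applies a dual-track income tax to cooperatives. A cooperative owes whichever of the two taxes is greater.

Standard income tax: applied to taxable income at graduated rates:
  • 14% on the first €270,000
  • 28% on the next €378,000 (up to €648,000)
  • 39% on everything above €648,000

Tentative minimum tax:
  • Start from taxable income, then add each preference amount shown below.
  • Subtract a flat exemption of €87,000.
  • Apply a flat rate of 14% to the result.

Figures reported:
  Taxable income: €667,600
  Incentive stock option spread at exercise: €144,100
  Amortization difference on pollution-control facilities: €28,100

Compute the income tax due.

€151,284

Tentative minimum tax:
  Adjusted income: €667,600 + €144,100 + €28,100 = €839,800
  Less exemption €87,000 → base €752,800
  €752,800 × 14% = €105,392

Standard income tax:
  €270,000 × 14% = €37,800
  €378,000 × 28% = €105,840
  €19,600 × 39% = €7,644
  → €151,284

€151,284 > €105,392, so the standard income tax governs.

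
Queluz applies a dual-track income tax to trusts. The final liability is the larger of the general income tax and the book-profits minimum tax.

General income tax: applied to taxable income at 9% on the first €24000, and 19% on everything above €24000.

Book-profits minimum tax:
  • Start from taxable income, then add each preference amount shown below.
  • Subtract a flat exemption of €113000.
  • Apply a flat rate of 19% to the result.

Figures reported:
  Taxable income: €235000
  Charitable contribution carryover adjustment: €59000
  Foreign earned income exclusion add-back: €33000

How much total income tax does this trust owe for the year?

€42250

Book-profits minimum tax:
  Adjusted income: €235000 + €59000 + €33000 = €327000
  Less exemption €113000 → base €214000
  €214000 × 19% = €40660

General income tax:
  €24000 × 9% = €2160
  €211000 × 19% = €40090
  → €42250

€42250 > €40660, so the general income tax governs.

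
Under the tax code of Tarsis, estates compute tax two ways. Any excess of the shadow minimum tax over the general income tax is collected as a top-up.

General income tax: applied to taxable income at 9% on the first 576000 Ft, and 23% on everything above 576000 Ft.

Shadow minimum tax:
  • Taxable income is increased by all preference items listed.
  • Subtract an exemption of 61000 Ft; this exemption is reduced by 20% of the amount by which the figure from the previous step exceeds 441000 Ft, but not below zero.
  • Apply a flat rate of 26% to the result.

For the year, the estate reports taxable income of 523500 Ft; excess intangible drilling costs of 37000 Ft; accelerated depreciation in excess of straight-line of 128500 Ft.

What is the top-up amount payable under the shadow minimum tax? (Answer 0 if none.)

Shadow minimum tax:
  Adjusted income: 523500 Ft + 37000 Ft + 128500 Ft = 689000 Ft
  Exemption: 61000 Ft − 20% × (689000 Ft − 441000 Ft) = 61000 Ft − 49600 Ft = 11400 Ft
  Base: 689000 Ft − 11400 Ft = 677600 Ft
  677600 Ft × 26% = 176176 Ft

General income tax:
  523500 Ft × 9% = 47115 Ft

Excess of shadow minimum tax over general income tax: 176176 Ft − 47115 Ft = 129061 Ft.

129061 Ft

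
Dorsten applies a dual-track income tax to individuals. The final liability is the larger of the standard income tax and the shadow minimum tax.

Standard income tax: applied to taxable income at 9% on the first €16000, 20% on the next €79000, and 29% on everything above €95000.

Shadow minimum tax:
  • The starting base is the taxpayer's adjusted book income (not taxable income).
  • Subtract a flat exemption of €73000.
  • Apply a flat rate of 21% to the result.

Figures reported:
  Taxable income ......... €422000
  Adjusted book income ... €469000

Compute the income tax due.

Standard income tax:
  €16000 × 9% = €1440
  €79000 × 20% = €15800
  €327000 × 29% = €94830
  → €112070

Shadow minimum tax:
  Base (adjusted book income): €469000
  Less exemption €73000 → base €396000
  €396000 × 21% = €83160

€112070 > €83160, so the standard income tax governs.

€112070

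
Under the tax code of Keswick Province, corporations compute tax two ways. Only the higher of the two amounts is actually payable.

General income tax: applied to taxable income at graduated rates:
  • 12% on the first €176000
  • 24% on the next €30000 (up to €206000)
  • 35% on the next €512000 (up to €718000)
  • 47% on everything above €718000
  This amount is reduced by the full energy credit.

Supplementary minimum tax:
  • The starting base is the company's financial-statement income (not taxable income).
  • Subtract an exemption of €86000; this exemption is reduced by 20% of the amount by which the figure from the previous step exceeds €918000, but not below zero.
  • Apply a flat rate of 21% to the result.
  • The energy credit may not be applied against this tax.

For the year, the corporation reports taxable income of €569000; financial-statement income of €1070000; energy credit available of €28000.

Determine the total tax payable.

€213024

Supplementary minimum tax:
  Base (financial-statement income): €1070000
  Exemption: €86000 − 20% × (€1070000 − €918000) = €86000 − €30400 = €55600
  Base: €1070000 − €55600 = €1014400
  €1014400 × 21% = €213024

General income tax:
  €176000 × 12% = €21120
  €30000 × 24% = €7200
  €363000 × 35% = €127050
  → €155370
  Less energy credit €28000 → €127370

€213024 > €127370, so the supplementary minimum tax is the binding amount.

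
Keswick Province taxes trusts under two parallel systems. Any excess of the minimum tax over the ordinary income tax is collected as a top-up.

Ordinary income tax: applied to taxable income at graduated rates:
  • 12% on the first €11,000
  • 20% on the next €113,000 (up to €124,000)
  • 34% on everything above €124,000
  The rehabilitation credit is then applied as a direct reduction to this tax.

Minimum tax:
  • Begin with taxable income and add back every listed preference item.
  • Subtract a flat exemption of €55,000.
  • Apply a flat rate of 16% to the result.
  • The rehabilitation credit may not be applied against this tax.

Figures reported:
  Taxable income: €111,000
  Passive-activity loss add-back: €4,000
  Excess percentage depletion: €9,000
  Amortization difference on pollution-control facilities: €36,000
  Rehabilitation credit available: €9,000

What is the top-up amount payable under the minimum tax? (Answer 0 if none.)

€4,480

Ordinary income tax:
  €11,000 × 12% = €1,320
  €100,000 × 20% = €20,000
  → €21,320
  Less rehabilitation credit €9,000 → €12,320

Minimum tax:
  Adjusted income: €111,000 + €4,000 + €9,000 + €36,000 = €160,000
  Less exemption €55,000 → base €105,000
  €105,000 × 16% = €16,800

Excess of minimum tax over ordinary income tax: €16,800 − €12,320 = €4,480.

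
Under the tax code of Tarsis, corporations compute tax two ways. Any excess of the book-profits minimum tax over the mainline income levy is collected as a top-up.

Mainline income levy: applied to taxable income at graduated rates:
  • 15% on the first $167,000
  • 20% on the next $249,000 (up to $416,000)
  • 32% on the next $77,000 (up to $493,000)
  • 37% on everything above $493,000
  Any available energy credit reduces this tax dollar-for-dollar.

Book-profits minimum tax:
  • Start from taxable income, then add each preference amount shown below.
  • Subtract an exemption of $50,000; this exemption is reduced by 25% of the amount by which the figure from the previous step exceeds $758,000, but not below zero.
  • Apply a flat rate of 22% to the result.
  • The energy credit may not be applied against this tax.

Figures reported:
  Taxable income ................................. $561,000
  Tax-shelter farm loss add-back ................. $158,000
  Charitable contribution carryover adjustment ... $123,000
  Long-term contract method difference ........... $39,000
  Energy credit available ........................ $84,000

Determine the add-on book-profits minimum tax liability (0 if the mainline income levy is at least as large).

$148,935

Mainline income levy:
  $167,000 × 15% = $25,050
  $249,000 × 20% = $49,800
  $77,000 × 32% = $24,640
  $68,000 × 37% = $25,160
  → $124,650
  Less energy credit $84,000 → $40,650

Book-profits minimum tax:
  Adjusted income: $561,000 + $158,000 + $123,000 + $39,000 = $881,000
  Exemption: $50,000 − 25% × ($881,000 − $758,000) = $50,000 − $30,750 = $19,250
  Base: $881,000 − $19,250 = $861,750
  $861,750 × 22% = $189,585

Excess of book-profits minimum tax over mainline income levy: $189,585 − $40,650 = $148,935.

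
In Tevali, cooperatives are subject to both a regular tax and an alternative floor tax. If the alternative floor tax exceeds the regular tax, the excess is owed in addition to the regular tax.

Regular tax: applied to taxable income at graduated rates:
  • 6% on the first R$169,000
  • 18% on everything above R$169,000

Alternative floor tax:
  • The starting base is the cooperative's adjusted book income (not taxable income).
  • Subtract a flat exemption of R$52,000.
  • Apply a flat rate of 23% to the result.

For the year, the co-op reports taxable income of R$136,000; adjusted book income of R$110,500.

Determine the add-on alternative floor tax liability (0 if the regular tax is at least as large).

R$5,295

Alternative floor tax:
  Base (adjusted book income): R$110,500
  Less exemption R$52,000 → base R$58,500
  R$58,500 × 23% = R$13,455

Regular tax:
  R$136,000 × 6% = R$8,160

Excess of alternative floor tax over regular tax: R$13,455 − R$8,160 = R$5,295.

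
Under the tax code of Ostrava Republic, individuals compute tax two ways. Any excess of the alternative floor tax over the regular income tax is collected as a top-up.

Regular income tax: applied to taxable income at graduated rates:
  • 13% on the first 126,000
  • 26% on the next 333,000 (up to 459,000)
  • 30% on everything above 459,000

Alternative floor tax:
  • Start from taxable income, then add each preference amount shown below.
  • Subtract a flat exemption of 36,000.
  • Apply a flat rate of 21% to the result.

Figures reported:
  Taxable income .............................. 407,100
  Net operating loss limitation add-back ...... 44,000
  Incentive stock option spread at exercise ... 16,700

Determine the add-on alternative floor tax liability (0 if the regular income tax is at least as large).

Alternative floor tax:
  Adjusted income: 407,100 + 44,000 + 16,700 = 467,800
  Less exemption 36,000 → base 431,800
  431,800 × 21% = 90,678

Regular income tax:
  126,000 × 13% = 16,380
  281,100 × 26% = 73,086
  → 89,466

Excess of alternative floor tax over regular income tax: 90,678 − 89,466 = 1,212.

1,212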